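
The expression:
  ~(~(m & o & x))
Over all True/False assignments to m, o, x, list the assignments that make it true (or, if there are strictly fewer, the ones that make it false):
is true only for:
  m=True, o=True, x=True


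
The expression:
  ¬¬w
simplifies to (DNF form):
w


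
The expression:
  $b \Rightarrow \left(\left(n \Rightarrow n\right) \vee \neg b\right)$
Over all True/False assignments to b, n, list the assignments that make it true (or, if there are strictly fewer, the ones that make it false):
is always true.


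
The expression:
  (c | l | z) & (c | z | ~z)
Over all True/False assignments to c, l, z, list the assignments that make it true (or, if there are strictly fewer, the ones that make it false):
is false only for:
  c=False, l=False, z=False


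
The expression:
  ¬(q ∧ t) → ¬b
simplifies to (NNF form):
(q ∧ t) ∨ ¬b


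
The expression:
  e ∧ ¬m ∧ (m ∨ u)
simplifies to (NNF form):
e ∧ u ∧ ¬m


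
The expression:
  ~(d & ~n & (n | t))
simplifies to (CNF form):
n | ~d | ~t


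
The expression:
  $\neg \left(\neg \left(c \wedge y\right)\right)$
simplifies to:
$c \wedge y$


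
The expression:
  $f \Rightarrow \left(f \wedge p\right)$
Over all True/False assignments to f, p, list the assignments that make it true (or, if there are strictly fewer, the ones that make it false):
is false only for:
  f=True, p=False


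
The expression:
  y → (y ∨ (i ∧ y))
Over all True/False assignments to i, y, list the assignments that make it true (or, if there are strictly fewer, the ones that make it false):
is always true.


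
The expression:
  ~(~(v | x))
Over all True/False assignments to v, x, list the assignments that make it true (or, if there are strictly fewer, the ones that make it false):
is false only for:
  v=False, x=False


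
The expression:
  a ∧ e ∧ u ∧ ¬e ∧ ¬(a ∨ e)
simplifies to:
False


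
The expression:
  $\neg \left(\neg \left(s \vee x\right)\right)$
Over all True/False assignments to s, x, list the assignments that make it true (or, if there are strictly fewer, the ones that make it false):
is false only for:
  s=False, x=False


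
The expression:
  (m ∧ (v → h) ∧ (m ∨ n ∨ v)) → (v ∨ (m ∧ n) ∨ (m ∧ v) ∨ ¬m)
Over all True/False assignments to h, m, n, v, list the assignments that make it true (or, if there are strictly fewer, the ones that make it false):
is false only for:
  h=False, m=True, n=False, v=False;
  h=True, m=True, n=False, v=False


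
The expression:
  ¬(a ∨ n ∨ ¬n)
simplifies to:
False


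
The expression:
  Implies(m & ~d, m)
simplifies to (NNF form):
True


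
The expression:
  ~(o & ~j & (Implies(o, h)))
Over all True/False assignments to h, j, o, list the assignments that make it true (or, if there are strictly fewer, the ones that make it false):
is false only for:
  h=True, j=False, o=True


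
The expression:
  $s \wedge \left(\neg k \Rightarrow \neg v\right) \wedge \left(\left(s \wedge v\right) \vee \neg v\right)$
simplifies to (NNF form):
$s \wedge \left(k \vee \neg v\right)$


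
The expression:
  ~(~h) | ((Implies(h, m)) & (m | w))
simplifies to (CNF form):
h | m | w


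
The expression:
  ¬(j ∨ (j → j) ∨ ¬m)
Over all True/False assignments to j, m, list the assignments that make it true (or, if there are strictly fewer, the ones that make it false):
is never true.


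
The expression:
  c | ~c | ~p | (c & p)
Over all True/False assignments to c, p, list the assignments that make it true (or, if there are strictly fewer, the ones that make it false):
is always true.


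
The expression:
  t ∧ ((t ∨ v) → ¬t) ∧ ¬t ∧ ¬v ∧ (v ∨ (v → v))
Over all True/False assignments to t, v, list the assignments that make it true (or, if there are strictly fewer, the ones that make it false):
is never true.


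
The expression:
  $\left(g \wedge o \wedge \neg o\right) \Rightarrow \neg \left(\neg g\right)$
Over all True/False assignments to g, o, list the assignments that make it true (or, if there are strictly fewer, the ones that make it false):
is always true.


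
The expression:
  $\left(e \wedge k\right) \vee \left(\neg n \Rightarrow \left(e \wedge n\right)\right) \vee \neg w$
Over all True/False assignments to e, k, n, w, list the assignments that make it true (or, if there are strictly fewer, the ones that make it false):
is false only for:
  e=False, k=False, n=False, w=True;
  e=False, k=True, n=False, w=True;
  e=True, k=False, n=False, w=True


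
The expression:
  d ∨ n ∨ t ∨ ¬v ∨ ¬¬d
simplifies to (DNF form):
d ∨ n ∨ t ∨ ¬v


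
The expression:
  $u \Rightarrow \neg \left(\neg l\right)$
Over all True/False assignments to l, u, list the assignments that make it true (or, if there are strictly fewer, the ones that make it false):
is false only for:
  l=False, u=True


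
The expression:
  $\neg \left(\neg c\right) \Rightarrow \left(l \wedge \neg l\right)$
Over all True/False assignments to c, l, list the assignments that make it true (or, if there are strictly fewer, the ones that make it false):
is true only for:
  c=False, l=False;
  c=False, l=True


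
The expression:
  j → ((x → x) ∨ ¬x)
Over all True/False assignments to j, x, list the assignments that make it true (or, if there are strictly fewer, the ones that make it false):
is always true.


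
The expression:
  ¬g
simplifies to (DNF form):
¬g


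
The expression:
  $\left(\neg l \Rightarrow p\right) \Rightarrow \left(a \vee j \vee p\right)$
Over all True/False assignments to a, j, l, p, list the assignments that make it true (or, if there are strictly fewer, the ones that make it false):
is false only for:
  a=False, j=False, l=True, p=False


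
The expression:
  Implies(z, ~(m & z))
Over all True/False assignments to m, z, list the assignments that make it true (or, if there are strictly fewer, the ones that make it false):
is false only for:
  m=True, z=True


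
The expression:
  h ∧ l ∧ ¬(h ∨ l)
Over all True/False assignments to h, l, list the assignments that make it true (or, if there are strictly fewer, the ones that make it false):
is never true.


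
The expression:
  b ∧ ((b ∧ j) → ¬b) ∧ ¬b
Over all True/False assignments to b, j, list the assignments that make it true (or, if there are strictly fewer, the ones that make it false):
is never true.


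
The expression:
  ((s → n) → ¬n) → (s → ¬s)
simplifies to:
n ∨ ¬s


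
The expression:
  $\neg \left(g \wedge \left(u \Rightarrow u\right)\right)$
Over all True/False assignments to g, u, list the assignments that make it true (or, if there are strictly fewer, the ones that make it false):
is true only for:
  g=False, u=False;
  g=False, u=True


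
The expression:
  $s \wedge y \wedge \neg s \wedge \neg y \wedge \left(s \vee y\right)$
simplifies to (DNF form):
$\text{False}$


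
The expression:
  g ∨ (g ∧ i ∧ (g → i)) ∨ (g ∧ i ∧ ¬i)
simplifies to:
g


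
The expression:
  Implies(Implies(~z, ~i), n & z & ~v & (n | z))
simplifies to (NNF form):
(i & ~z) | (n & z & ~v)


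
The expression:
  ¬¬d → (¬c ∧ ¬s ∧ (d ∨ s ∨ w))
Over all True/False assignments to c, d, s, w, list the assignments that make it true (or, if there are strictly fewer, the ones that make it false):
is false only for:
  c=False, d=True, s=True, w=False;
  c=False, d=True, s=True, w=True;
  c=True, d=True, s=False, w=False;
  c=True, d=True, s=False, w=True;
  c=True, d=True, s=True, w=False;
  c=True, d=True, s=True, w=True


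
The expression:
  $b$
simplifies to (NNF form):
$b$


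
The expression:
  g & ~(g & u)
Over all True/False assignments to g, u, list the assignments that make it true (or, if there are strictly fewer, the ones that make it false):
is true only for:
  g=True, u=False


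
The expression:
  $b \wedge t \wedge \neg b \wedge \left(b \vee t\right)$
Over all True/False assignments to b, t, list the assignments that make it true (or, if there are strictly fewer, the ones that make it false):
is never true.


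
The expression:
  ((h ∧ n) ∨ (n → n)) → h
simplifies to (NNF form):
h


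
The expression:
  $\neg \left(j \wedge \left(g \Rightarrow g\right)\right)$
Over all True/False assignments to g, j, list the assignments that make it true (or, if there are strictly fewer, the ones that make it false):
is true only for:
  g=False, j=False;
  g=True, j=False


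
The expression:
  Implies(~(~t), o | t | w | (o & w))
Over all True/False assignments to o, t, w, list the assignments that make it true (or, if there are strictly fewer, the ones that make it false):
is always true.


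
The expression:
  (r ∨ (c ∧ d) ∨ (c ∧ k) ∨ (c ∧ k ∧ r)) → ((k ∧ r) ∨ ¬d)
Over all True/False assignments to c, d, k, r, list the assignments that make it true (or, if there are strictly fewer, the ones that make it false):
is false only for:
  c=False, d=True, k=False, r=True;
  c=True, d=True, k=False, r=False;
  c=True, d=True, k=False, r=True;
  c=True, d=True, k=True, r=False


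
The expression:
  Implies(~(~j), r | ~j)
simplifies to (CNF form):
r | ~j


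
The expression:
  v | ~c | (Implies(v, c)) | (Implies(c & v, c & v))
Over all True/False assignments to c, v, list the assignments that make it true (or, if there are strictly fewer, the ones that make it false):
is always true.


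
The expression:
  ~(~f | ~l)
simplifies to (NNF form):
f & l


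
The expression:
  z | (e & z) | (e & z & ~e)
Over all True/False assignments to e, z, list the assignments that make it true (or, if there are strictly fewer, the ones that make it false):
is true only for:
  e=False, z=True;
  e=True, z=True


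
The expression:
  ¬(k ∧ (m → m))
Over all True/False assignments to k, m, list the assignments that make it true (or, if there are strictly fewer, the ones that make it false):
is true only for:
  k=False, m=False;
  k=False, m=True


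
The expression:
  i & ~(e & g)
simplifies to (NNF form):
i & (~e | ~g)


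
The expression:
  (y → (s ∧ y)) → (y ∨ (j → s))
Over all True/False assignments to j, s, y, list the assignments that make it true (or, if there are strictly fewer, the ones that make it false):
is false only for:
  j=True, s=False, y=False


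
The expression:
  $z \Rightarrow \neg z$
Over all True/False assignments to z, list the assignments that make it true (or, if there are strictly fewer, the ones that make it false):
is true only for:
  z=False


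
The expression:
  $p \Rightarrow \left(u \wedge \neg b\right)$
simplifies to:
$\left(u \wedge \neg b\right) \vee \neg p$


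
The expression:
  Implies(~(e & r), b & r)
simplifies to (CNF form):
r & (b | e)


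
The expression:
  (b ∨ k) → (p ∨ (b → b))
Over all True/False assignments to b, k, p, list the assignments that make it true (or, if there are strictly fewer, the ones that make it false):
is always true.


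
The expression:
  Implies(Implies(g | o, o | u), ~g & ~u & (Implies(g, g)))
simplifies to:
~u & (~g | ~o)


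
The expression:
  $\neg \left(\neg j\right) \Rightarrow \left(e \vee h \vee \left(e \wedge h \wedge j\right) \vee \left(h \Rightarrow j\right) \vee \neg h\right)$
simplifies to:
$\text{True}$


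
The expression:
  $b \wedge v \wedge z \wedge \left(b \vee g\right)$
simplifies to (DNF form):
$b \wedge v \wedge z$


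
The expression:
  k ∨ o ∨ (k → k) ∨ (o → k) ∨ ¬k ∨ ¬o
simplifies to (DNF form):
True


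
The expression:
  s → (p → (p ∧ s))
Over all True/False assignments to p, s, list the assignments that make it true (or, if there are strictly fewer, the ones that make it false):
is always true.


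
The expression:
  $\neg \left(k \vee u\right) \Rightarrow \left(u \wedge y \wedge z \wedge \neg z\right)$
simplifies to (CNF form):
$k \vee u$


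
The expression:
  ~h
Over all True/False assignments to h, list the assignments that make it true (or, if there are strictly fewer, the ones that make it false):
is true only for:
  h=False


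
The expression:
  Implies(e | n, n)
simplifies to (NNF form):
n | ~e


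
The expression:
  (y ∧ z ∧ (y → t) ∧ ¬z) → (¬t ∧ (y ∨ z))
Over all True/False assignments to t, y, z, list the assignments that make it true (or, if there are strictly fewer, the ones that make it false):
is always true.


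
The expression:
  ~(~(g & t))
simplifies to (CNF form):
g & t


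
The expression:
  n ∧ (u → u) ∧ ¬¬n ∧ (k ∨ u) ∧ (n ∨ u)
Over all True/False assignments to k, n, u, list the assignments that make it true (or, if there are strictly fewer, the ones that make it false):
is true only for:
  k=False, n=True, u=True;
  k=True, n=True, u=False;
  k=True, n=True, u=True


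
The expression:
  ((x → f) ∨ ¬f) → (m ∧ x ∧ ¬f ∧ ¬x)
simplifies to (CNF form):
False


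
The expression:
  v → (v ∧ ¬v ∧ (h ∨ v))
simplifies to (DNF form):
¬v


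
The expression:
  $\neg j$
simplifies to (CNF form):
$\neg j$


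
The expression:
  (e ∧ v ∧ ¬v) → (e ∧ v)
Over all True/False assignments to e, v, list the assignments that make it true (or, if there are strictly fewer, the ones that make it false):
is always true.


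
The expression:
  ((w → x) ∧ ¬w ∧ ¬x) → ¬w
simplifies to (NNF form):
True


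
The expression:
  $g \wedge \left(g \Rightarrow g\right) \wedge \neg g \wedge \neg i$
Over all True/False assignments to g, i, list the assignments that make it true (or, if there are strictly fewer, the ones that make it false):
is never true.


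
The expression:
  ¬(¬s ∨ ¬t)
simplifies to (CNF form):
s ∧ t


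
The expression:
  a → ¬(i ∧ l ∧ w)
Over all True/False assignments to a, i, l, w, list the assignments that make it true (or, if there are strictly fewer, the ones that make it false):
is false only for:
  a=True, i=True, l=True, w=True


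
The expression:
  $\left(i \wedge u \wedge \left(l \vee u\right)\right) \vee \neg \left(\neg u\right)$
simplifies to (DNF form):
$u$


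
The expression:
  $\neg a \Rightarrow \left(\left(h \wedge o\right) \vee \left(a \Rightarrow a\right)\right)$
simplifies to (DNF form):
$\text{True}$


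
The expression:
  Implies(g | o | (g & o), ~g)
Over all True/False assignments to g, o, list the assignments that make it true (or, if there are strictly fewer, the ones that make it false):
is true only for:
  g=False, o=False;
  g=False, o=True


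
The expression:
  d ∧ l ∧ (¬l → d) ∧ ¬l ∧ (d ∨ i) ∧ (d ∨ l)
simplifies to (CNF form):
False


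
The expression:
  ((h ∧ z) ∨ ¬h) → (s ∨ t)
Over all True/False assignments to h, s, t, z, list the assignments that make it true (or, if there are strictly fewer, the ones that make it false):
is false only for:
  h=False, s=False, t=False, z=False;
  h=False, s=False, t=False, z=True;
  h=True, s=False, t=False, z=True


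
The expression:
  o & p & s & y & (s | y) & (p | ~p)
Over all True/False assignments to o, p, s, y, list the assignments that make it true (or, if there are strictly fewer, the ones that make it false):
is true only for:
  o=True, p=True, s=True, y=True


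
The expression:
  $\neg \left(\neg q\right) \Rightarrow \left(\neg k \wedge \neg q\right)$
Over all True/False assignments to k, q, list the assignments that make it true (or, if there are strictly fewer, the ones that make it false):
is true only for:
  k=False, q=False;
  k=True, q=False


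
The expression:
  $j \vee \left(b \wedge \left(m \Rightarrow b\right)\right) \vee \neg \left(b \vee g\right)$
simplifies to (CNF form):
$b \vee j \vee \neg g$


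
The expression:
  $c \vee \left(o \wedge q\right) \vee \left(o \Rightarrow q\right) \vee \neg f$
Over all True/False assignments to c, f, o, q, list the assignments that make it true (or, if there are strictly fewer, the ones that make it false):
is false only for:
  c=False, f=True, o=True, q=False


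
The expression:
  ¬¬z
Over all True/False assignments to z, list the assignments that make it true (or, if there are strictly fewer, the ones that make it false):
is true only for:
  z=True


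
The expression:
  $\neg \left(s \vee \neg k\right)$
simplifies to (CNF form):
$k \wedge \neg s$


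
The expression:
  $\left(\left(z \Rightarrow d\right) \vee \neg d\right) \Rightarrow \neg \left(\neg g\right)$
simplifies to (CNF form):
$g$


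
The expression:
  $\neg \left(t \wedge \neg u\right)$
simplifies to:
$u \vee \neg t$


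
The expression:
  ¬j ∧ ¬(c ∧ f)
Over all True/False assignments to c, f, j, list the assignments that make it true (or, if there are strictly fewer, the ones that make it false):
is true only for:
  c=False, f=False, j=False;
  c=False, f=True, j=False;
  c=True, f=False, j=False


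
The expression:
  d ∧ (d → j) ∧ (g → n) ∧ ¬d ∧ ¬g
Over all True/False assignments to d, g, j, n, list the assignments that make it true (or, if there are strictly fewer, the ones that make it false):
is never true.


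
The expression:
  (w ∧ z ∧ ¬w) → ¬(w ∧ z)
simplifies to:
True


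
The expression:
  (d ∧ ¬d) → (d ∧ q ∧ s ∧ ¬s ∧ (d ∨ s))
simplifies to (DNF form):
True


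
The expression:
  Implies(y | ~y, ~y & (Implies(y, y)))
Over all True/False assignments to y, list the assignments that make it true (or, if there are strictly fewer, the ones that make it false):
is true only for:
  y=False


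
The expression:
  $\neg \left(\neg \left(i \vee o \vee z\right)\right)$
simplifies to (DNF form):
$i \vee o \vee z$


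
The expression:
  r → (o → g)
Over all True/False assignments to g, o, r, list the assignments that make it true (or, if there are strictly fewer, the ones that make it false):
is false only for:
  g=False, o=True, r=True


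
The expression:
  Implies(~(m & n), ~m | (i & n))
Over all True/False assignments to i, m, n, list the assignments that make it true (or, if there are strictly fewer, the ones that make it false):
is false only for:
  i=False, m=True, n=False;
  i=True, m=True, n=False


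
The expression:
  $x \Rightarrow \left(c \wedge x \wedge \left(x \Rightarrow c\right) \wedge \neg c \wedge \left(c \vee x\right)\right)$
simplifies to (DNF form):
$\neg x$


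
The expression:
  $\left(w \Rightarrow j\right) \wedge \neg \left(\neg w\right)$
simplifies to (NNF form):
$j \wedge w$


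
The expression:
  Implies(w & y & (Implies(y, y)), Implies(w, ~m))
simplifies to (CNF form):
~m | ~w | ~y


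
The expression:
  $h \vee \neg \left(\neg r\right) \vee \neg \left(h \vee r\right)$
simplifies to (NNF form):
$\text{True}$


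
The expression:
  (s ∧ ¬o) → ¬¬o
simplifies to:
o ∨ ¬s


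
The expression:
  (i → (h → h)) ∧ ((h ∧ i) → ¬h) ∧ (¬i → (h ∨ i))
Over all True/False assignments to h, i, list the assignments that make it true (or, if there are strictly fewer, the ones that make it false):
is true only for:
  h=False, i=True;
  h=True, i=False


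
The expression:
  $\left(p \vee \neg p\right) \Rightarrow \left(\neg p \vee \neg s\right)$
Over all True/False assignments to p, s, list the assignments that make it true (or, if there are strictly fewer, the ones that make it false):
is false only for:
  p=True, s=True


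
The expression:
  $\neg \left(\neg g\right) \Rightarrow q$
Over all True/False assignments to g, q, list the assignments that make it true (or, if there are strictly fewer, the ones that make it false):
is false only for:
  g=True, q=False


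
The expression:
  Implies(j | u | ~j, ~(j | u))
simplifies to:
~j & ~u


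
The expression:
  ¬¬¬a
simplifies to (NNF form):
¬a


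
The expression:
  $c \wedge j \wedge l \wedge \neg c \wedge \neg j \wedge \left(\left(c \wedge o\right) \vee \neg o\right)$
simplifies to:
$\text{False}$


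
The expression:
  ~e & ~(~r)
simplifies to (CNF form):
r & ~e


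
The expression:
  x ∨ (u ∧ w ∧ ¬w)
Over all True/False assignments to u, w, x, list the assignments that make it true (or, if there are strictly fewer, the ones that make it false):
is true only for:
  u=False, w=False, x=True;
  u=False, w=True, x=True;
  u=True, w=False, x=True;
  u=True, w=True, x=True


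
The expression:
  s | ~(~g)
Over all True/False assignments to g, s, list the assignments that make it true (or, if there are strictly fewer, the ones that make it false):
is false only for:
  g=False, s=False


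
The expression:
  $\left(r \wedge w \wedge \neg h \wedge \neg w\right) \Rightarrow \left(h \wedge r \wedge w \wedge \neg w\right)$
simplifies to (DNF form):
$\text{True}$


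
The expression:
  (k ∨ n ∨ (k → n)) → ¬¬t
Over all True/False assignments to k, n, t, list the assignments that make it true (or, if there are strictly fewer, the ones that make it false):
is true only for:
  k=False, n=False, t=True;
  k=False, n=True, t=True;
  k=True, n=False, t=True;
  k=True, n=True, t=True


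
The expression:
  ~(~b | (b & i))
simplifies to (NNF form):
b & ~i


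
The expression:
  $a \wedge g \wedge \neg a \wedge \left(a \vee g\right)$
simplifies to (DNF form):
$\text{False}$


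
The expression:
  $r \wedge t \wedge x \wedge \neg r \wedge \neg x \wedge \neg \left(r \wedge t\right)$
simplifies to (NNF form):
$\text{False}$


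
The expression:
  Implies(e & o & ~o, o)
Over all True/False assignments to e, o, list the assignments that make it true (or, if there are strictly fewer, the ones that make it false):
is always true.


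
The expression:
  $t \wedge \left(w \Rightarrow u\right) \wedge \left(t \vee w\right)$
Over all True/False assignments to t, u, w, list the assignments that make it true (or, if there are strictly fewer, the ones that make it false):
is true only for:
  t=True, u=False, w=False;
  t=True, u=True, w=False;
  t=True, u=True, w=True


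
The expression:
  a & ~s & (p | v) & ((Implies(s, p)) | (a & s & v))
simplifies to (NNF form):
a & ~s & (p | v)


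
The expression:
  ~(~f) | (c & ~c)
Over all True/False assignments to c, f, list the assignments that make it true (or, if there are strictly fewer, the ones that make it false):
is true only for:
  c=False, f=True;
  c=True, f=True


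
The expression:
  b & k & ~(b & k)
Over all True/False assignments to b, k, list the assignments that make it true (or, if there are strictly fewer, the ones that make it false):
is never true.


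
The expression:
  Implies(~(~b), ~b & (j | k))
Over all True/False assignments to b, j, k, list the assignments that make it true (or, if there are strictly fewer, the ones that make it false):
is true only for:
  b=False, j=False, k=False;
  b=False, j=False, k=True;
  b=False, j=True, k=False;
  b=False, j=True, k=True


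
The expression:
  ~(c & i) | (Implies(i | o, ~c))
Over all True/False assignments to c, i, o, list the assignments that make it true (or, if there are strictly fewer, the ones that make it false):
is false only for:
  c=True, i=True, o=False;
  c=True, i=True, o=True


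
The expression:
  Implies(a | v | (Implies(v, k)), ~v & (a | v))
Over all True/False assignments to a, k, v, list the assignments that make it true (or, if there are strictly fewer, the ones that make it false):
is true only for:
  a=True, k=False, v=False;
  a=True, k=True, v=False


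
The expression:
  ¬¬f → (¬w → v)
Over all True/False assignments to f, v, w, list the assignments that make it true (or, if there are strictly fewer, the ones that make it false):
is false only for:
  f=True, v=False, w=False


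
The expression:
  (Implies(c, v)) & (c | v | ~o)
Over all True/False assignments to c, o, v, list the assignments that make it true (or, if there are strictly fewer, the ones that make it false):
is false only for:
  c=False, o=True, v=False;
  c=True, o=False, v=False;
  c=True, o=True, v=False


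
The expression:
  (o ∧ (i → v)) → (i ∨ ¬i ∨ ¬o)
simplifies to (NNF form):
True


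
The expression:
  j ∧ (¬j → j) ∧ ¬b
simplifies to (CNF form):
j ∧ ¬b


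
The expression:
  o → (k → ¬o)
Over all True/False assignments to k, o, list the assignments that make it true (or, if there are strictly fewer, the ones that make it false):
is false only for:
  k=True, o=True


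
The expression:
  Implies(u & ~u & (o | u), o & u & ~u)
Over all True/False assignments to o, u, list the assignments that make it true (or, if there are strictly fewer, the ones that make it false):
is always true.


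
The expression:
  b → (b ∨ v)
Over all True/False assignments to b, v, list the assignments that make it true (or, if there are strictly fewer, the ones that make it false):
is always true.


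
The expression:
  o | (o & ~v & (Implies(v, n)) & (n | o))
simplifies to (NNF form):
o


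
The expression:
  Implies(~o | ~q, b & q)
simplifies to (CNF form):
q & (b | o)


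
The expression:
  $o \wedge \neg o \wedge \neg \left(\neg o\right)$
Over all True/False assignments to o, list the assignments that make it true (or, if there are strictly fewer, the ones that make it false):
is never true.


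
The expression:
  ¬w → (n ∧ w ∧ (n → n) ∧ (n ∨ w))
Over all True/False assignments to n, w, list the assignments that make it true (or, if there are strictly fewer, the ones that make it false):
is true only for:
  n=False, w=True;
  n=True, w=True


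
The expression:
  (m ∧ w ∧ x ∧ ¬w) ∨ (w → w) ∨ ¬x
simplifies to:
True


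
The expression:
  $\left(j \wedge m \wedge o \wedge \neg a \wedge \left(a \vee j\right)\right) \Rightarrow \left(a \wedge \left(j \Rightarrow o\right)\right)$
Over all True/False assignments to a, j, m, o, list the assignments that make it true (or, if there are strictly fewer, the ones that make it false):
is false only for:
  a=False, j=True, m=True, o=True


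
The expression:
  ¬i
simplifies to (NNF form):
¬i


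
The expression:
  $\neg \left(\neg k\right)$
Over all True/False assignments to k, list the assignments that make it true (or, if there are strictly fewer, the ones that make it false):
is true only for:
  k=True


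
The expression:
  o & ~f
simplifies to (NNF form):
o & ~f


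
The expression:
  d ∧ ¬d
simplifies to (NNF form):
False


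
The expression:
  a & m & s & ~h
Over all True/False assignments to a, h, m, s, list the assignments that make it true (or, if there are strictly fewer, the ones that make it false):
is true only for:
  a=True, h=False, m=True, s=True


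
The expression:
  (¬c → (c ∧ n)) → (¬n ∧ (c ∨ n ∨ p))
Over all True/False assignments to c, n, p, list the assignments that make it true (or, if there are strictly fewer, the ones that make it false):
is false only for:
  c=True, n=True, p=False;
  c=True, n=True, p=True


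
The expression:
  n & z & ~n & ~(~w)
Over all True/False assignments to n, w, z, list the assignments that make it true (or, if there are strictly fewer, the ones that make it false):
is never true.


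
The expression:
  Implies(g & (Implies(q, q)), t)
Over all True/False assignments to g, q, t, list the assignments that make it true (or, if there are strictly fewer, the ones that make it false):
is false only for:
  g=True, q=False, t=False;
  g=True, q=True, t=False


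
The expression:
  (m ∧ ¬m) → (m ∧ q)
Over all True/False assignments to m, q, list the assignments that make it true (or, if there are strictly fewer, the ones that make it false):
is always true.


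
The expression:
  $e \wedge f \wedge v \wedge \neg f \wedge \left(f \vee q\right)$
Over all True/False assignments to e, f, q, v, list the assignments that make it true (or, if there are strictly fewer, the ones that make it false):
is never true.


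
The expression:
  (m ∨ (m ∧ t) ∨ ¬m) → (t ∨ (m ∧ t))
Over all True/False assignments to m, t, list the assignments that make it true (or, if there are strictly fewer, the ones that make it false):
is true only for:
  m=False, t=True;
  m=True, t=True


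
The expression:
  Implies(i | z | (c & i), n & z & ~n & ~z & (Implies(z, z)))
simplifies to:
~i & ~z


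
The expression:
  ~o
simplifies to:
~o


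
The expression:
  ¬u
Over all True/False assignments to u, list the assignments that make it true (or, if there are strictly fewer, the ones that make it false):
is true only for:
  u=False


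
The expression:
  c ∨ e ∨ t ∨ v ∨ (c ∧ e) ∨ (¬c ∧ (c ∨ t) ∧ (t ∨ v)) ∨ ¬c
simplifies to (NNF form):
True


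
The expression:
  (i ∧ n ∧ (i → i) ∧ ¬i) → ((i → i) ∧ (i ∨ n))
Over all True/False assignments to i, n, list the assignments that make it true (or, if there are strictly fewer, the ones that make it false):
is always true.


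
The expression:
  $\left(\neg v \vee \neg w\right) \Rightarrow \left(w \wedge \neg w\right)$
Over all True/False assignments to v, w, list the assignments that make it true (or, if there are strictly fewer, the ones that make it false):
is true only for:
  v=True, w=True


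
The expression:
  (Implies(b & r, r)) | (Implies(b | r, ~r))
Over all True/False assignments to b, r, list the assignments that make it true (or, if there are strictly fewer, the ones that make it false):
is always true.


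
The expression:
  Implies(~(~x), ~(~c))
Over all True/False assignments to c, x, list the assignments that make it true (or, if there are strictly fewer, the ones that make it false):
is false only for:
  c=False, x=True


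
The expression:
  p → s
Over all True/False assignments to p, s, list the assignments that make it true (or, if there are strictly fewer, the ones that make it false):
is false only for:
  p=True, s=False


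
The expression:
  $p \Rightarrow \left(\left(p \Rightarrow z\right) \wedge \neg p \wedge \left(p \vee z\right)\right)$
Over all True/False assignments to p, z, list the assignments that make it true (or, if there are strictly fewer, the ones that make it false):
is true only for:
  p=False, z=False;
  p=False, z=True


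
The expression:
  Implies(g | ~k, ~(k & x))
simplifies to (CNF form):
~g | ~k | ~x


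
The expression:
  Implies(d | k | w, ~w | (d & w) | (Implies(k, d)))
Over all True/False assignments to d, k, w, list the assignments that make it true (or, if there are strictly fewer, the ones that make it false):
is false only for:
  d=False, k=True, w=True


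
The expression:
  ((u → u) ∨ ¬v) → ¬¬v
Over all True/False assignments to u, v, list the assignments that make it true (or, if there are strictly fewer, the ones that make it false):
is true only for:
  u=False, v=True;
  u=True, v=True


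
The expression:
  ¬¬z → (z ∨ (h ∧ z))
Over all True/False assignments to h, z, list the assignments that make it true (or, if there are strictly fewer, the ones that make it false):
is always true.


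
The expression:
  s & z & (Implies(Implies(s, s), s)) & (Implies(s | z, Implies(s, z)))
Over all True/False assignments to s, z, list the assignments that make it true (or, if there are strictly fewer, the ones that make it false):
is true only for:
  s=True, z=True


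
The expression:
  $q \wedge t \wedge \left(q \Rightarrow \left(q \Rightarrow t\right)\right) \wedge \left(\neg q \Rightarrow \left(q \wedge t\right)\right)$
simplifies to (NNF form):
$q \wedge t$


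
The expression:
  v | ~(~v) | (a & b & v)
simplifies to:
v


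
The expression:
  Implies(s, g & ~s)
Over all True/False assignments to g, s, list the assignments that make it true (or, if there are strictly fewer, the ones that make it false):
is true only for:
  g=False, s=False;
  g=True, s=False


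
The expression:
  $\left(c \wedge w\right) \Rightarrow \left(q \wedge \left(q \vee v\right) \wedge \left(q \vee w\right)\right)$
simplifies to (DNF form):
$q \vee \neg c \vee \neg w$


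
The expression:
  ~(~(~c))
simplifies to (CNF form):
~c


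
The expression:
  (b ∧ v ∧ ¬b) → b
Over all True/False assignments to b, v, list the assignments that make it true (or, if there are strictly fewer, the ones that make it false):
is always true.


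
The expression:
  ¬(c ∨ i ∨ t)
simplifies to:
¬c ∧ ¬i ∧ ¬t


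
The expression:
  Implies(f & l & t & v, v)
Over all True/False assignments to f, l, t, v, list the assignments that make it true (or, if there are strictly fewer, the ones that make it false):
is always true.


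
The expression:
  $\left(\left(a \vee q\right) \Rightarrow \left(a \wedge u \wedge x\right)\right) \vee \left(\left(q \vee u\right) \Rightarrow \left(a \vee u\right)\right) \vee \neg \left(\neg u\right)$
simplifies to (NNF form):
$a \vee u \vee \neg q$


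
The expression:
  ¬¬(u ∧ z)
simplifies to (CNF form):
u ∧ z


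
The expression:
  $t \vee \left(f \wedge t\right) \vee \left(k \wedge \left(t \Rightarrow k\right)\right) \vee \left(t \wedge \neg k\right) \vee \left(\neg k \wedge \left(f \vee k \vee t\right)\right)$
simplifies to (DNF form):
$f \vee k \vee t$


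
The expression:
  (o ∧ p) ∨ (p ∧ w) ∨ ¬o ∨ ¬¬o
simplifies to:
True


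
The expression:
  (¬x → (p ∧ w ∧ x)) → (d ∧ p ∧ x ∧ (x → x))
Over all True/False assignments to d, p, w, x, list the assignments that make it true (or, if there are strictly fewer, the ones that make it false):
is false only for:
  d=False, p=False, w=False, x=True;
  d=False, p=False, w=True, x=True;
  d=False, p=True, w=False, x=True;
  d=False, p=True, w=True, x=True;
  d=True, p=False, w=False, x=True;
  d=True, p=False, w=True, x=True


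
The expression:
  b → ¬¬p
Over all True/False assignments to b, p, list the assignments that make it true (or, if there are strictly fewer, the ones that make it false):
is false only for:
  b=True, p=False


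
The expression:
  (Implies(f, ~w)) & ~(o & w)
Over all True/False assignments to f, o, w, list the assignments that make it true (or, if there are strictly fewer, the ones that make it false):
is false only for:
  f=False, o=True, w=True;
  f=True, o=False, w=True;
  f=True, o=True, w=True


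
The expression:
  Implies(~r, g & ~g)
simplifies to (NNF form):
r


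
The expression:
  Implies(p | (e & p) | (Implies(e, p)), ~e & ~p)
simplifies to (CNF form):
~p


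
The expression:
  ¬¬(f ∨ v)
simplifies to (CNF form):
f ∨ v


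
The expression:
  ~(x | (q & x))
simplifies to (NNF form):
~x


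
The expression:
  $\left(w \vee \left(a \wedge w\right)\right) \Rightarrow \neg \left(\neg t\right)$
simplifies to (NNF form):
$t \vee \neg w$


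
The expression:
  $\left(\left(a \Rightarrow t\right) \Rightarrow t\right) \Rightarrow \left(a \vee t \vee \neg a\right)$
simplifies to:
$\text{True}$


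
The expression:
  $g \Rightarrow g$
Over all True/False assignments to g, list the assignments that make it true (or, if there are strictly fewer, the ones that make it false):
is always true.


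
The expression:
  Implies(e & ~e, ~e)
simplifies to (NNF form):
True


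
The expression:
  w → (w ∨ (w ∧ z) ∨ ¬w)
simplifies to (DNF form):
True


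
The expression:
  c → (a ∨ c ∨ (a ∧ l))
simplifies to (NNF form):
True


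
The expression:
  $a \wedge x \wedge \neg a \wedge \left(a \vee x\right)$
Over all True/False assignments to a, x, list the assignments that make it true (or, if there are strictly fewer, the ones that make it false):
is never true.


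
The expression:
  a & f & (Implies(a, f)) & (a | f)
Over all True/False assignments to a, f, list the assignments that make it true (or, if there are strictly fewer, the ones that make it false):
is true only for:
  a=True, f=True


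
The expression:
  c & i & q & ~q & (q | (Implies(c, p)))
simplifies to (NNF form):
False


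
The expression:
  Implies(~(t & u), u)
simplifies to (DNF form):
u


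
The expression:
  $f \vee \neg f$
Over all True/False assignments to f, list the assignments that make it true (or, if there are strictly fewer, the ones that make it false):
is always true.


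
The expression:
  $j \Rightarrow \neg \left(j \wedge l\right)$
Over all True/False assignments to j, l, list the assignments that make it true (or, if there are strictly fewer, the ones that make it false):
is false only for:
  j=True, l=True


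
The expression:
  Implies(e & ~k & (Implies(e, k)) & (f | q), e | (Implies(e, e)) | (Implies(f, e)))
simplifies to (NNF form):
True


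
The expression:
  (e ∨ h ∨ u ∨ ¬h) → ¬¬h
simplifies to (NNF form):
h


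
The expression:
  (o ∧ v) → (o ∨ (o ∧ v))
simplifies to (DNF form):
True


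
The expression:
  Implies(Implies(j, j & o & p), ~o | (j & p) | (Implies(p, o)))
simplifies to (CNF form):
True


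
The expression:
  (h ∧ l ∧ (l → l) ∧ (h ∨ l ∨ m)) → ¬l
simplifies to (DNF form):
¬h ∨ ¬l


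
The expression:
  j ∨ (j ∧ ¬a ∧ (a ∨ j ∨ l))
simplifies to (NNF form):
j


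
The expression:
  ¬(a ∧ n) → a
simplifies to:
a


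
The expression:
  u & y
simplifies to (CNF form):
u & y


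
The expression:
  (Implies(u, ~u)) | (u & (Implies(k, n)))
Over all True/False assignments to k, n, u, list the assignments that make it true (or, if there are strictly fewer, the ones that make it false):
is false only for:
  k=True, n=False, u=True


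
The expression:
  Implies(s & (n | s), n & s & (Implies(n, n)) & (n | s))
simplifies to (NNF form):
n | ~s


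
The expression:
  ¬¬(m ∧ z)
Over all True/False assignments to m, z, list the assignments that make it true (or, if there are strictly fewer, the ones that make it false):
is true only for:
  m=True, z=True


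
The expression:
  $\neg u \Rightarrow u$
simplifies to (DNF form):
$u$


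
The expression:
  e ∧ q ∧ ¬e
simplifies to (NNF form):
False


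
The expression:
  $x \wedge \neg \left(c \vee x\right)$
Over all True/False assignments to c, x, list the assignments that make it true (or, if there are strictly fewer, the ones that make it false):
is never true.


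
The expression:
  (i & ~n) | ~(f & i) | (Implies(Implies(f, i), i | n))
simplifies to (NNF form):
True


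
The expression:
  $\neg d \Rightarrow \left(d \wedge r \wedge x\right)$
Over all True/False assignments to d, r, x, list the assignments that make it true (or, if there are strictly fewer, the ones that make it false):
is true only for:
  d=True, r=False, x=False;
  d=True, r=False, x=True;
  d=True, r=True, x=False;
  d=True, r=True, x=True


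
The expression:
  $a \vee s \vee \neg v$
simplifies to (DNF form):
$a \vee s \vee \neg v$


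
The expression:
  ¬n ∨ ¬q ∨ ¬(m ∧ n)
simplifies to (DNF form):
¬m ∨ ¬n ∨ ¬q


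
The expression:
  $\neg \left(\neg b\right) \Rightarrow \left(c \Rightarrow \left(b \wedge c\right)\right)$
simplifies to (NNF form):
$\text{True}$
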